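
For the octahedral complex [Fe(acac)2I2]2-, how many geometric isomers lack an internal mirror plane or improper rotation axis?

In an octahedral complex each vertex has one trans partner and four cis neighbours.
Each acac is bidentate and must span two cis positions.
There are 2 geometric isomers: I trans; I cis (chiral).
One of these lacks any improper symmetry element and so occurs as an enantiomeric pair, giving 2 + 1 = 3 stereoisomers in total.

1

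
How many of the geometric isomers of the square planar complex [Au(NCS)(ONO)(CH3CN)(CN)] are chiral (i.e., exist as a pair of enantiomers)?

0

Systematic placement gives 3 geometric isomers: (CH3CN/NCS trans, CN/ONO trans); (CH3CN/ONO trans, CN/NCS trans); (CH3CN/CN trans, NCS/ONO trans).
Each arrangement has an internal mirror plane or centre of symmetry, so none is chiral.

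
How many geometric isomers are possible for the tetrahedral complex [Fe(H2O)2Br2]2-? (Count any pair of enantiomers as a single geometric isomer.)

1

All four vertices of a tetrahedron are equivalent and mutually adjacent, so cis/trans isomerism cannot arise.
Only one geometric arrangement is possible.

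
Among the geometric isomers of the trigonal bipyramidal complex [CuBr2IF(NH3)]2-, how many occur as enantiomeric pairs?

In a trigonal bipyramid the two axial positions differ from the three equatorial ones.
Placing the ligands in turn and identifying arrangements related by rotation or reflection leaves 7 distinct geometric isomers.
Of these, 3 lack any improper symmetry element and so occur as enantiomeric pairs, giving 7 + 3 = 10 stereoisomers in total.

3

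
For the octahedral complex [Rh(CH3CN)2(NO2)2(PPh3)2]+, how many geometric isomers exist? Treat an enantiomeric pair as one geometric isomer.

An octahedron has six vertices in three trans pairs; every non-trans pair is cis.
There are 5 geometric isomers: CH3CN trans, NO2 trans, PPh3 trans; CH3CN trans, NO2 cis, PPh3 cis; CH3CN cis, NO2 cis, PPh3 trans; CH3CN cis, NO2 cis, PPh3 cis (chiral); CH3CN cis, NO2 trans, PPh3 cis.

5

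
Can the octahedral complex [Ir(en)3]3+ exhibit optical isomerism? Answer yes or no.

An octahedron has six vertices in three trans pairs; every non-trans pair is cis.
Each en is bidentate and must span two cis positions.
Only one geometric arrangement is possible; it has no improper symmetry element, so it exists as a pair of enantiomers (2 stereoisomers).

yes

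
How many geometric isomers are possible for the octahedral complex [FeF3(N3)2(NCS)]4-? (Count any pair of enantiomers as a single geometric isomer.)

3

The six octahedral sites form three mutually perpendicular trans pairs.
Systematic placement gives 3 geometric isomers: F mer, N3 cis; F mer, N3 trans; F fac, N3 cis.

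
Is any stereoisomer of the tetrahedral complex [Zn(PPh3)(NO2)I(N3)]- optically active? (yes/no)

yes

Only one geometric arrangement is possible; it has no improper symmetry element, so it exists as a pair of enantiomers (2 stereoisomers).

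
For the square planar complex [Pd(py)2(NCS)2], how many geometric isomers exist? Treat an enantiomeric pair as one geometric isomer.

There are 2 geometric isomers: py cis; py trans.

2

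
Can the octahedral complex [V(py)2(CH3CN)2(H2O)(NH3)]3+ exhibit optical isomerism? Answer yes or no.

yes

In an octahedral complex each vertex has one trans partner and four cis neighbours.
There are 6 geometric isomers: py trans, CH3CN trans; py cis, CH3CN trans; py trans, CH3CN cis; py cis, CH3CN cis (3 arrangements, 2 chiral).
Of these, 2 lack any improper symmetry element and so occur as enantiomeric pairs, giving 6 + 2 = 8 stereoisomers in total.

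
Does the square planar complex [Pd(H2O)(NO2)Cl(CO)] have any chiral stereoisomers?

no

In a square planar complex each vertex has one trans partner and two cis neighbours.
There are 3 geometric isomers: (CO/H2O trans, Cl/NO2 trans); (CO/NO2 trans, Cl/H2O trans); (CO/Cl trans, H2O/NO2 trans).
Each arrangement has an internal mirror plane or centre of symmetry, so none is chiral.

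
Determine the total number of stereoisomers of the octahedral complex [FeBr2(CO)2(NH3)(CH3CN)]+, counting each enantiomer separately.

8

The six octahedral sites form three mutually perpendicular trans pairs.
Systematic placement gives 6 geometric isomers: Br trans, CO cis; Br trans, CO trans; Br cis, CO cis (3 arrangements, 2 chiral); Br cis, CO trans.
Of these, 2 lack any improper symmetry element and so occur as enantiomeric pairs, giving 6 + 2 = 8 stereoisomers in total.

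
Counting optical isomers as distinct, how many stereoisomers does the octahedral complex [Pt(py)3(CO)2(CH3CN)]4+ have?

The six octahedral sites form three mutually perpendicular trans pairs.
The distinct arrangements are (3 in all): py mer, CO cis; py mer, CO trans; py fac, CO cis.
Each arrangement has an internal mirror plane or centre of symmetry, so none is chiral.

3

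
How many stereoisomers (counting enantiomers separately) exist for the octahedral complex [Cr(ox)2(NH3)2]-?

3

In an octahedral complex each vertex has one trans partner and four cis neighbours.
Each ox is bidentate and must span two cis positions.
Systematic placement gives 2 geometric isomers: NH3 trans; NH3 cis (chiral).
One of these lacks any improper symmetry element and so occurs as an enantiomeric pair, giving 2 + 1 = 3 stereoisomers in total.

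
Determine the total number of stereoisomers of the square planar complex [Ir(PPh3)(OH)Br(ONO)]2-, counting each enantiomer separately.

3

A square has two trans pairs of vertices; adjacent vertices are cis.
Working through the distinct placements yields 3 geometric isomers: (Br/ONO trans, OH/PPh3 trans); (Br/PPh3 trans, OH/ONO trans); (Br/OH trans, ONO/PPh3 trans).
Each arrangement has an internal mirror plane or centre of symmetry, so none is chiral.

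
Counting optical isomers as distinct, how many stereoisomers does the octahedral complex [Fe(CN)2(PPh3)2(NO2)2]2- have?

6

In an octahedral complex each vertex has one trans partner and four cis neighbours.
The distinct arrangements are (5 in all): CN trans, PPh3 trans, NO2 trans; CN trans, PPh3 cis, NO2 cis; CN cis, PPh3 trans, NO2 cis; CN cis, PPh3 cis, NO2 cis (chiral); CN cis, PPh3 cis, NO2 trans.
One of these lacks any improper symmetry element and so occurs as an enantiomeric pair, giving 5 + 1 = 6 stereoisomers in total.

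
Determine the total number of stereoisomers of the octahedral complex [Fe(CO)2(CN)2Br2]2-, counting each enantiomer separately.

6

An octahedron has six vertices in three trans pairs; every non-trans pair is cis.
The distinct arrangements are (5 in all): CO trans, CN trans, Br trans; CO cis, CN cis, Br trans; CO trans, CN cis, Br cis; CO cis, CN cis, Br cis (chiral); CO cis, CN trans, Br cis.
One of these lacks any improper symmetry element and so occurs as an enantiomeric pair, giving 5 + 1 = 6 stereoisomers in total.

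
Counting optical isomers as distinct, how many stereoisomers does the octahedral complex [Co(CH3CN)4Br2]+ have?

An octahedron has six vertices in three trans pairs; every non-trans pair is cis.
Working through the distinct placements yields 2 geometric isomers: Br trans; Br cis.
Each arrangement has an internal mirror plane or centre of symmetry, so none is chiral.

2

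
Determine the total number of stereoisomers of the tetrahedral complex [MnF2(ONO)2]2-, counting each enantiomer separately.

1

Only one geometric arrangement is possible.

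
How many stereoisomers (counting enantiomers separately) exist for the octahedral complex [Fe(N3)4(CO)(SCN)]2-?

2

The six octahedral sites form three mutually perpendicular trans pairs.
Systematic placement gives 2 geometric isomers: CO and SCN mutually cis; CO and SCN mutually trans.
Each arrangement has an internal mirror plane or centre of symmetry, so none is chiral.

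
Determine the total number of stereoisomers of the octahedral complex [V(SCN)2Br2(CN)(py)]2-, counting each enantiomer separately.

8

There are 6 geometric isomers: SCN cis, Br trans; SCN trans, Br trans; SCN cis, Br cis (3 arrangements, 2 chiral); SCN trans, Br cis.
Of these, 2 lack any improper symmetry element and so occur as enantiomeric pairs, giving 6 + 2 = 8 stereoisomers in total.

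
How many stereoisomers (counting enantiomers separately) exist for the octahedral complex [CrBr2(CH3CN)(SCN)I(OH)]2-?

15

Exhaustive case analysis gives 9 geometric isomers.
Of these, 6 lack any improper symmetry element and so occur as enantiomeric pairs, giving 9 + 6 = 15 stereoisomers in total.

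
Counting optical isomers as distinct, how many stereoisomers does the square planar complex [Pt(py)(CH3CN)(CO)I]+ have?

In a square planar complex each vertex has one trans partner and two cis neighbours.
Working through the distinct placements yields 3 geometric isomers: (CH3CN/I trans, CO/py trans); (CH3CN/py trans, CO/I trans); (CH3CN/CO trans, I/py trans).
Each arrangement has an internal mirror plane or centre of symmetry, so none is chiral.

3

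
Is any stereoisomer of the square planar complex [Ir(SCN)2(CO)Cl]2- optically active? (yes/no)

Working through the distinct placements yields 2 geometric isomers: SCN cis; SCN trans.
Each arrangement has an internal mirror plane or centre of symmetry, so none is chiral.

no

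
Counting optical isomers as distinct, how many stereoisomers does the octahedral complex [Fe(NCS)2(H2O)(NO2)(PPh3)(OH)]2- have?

The six octahedral sites form three mutually perpendicular trans pairs.
Exhaustive case analysis gives 9 geometric isomers.
Of these, 6 lack any improper symmetry element and so occur as enantiomeric pairs, giving 9 + 6 = 15 stereoisomers in total.

15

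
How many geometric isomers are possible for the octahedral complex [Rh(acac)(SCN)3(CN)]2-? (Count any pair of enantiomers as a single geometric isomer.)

In an octahedral complex each vertex has one trans partner and four cis neighbours.
Each acac is bidentate and must span two cis positions.
Systematic placement gives 2 geometric isomers: SCN fac; SCN mer.

2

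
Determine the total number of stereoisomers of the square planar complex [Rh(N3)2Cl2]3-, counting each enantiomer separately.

In a square planar complex each vertex has one trans partner and two cis neighbours.
Systematic placement gives 2 geometric isomers: N3 cis; N3 trans.
Each arrangement has an internal mirror plane or centre of symmetry, so none is chiral.

2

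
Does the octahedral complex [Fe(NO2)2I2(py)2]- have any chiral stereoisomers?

An octahedron has six vertices in three trans pairs; every non-trans pair is cis.
Systematic placement gives 5 geometric isomers: NO2 trans, I trans, py trans; NO2 cis, I trans, py cis; NO2 cis, I cis, py trans; NO2 cis, I cis, py cis (chiral); NO2 trans, I cis, py cis.
One of these lacks any improper symmetry element and so occurs as an enantiomeric pair, giving 5 + 1 = 6 stereoisomers in total.

yes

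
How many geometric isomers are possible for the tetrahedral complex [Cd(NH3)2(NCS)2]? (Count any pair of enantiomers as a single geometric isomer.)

In a tetrahedral complex all four positions are equivalent and every pair of ligands is adjacent — there is no cis/trans distinction.
Only one geometric arrangement is possible.

1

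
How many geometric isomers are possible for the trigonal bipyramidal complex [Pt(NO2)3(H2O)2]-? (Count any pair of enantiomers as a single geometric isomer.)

3

A trigonal bipyramid has two axial and three equatorial sites, which are chemically inequivalent.
Working through the distinct placements yields 3 geometric isomers: H2O both axial; H2O one axial, one equatorial; H2O both equatorial.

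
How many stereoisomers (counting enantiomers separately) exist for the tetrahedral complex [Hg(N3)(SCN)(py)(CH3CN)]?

In a tetrahedral complex all four positions are equivalent and every pair of ligands is adjacent — there is no cis/trans distinction.
Only one geometric arrangement is possible; it has no improper symmetry element, so it exists as a pair of enantiomers (2 stereoisomers).

2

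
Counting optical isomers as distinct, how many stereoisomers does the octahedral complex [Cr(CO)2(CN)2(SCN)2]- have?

In an octahedral complex each vertex has one trans partner and four cis neighbours.
There are 5 geometric isomers: CO trans, CN trans, SCN trans; CO cis, CN trans, SCN cis; CO cis, CN cis, SCN trans; CO cis, CN cis, SCN cis (chiral); CO trans, CN cis, SCN cis.
One of these lacks any improper symmetry element and so occurs as an enantiomeric pair, giving 5 + 1 = 6 stereoisomers in total.

6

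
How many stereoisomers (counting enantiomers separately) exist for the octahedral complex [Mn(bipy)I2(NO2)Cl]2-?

6

An octahedron has six vertices in three trans pairs; every non-trans pair is cis.
Each bipy is bidentate and must span two cis positions.
Working through the distinct placements yields 4 geometric isomers: I cis (3 arrangements, 2 chiral); I trans.
Of these, 2 lack any improper symmetry element and so occur as enantiomeric pairs, giving 4 + 2 = 6 stereoisomers in total.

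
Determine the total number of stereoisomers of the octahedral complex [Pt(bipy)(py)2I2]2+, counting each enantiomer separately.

4

An octahedron has six vertices in three trans pairs; every non-trans pair is cis.
Each bipy is bidentate and must span two cis positions.
Working through the distinct placements yields 3 geometric isomers: py cis, I trans; py trans, I cis; py cis, I cis (chiral).
One of these lacks any improper symmetry element and so occurs as an enantiomeric pair, giving 3 + 1 = 4 stereoisomers in total.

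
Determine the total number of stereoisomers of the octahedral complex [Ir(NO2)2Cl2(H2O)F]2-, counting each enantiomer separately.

An octahedron has six vertices in three trans pairs; every non-trans pair is cis.
Working through the distinct placements yields 6 geometric isomers: NO2 trans, Cl trans; NO2 cis, Cl trans; NO2 trans, Cl cis; NO2 cis, Cl cis (3 arrangements, 2 chiral).
Of these, 2 lack any improper symmetry element and so occur as enantiomeric pairs, giving 6 + 2 = 8 stereoisomers in total.

8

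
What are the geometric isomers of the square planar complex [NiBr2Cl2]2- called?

Systematic placement gives 2 geometric isomers: Br cis; Br trans.

cis and trans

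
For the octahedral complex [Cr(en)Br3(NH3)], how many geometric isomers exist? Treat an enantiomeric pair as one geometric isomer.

The six octahedral sites form three mutually perpendicular trans pairs.
Each en is bidentate and must span two cis positions.
Working through the distinct placements yields 2 geometric isomers: Br mer; Br fac.

2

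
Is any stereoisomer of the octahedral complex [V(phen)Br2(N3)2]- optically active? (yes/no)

Each phen is bidentate and must span two cis positions.
The distinct arrangements are (3 in all): Br trans, N3 cis; Br cis, N3 cis (chiral); Br cis, N3 trans.
One of these lacks any improper symmetry element and so occurs as an enantiomeric pair, giving 3 + 1 = 4 stereoisomers in total.

yes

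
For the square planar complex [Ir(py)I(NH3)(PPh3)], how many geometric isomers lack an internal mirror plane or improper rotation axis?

A square has two trans pairs of vertices; adjacent vertices are cis.
Systematic placement gives 3 geometric isomers: (I/PPh3 trans, NH3/py trans); (I/py trans, NH3/PPh3 trans); (I/NH3 trans, PPh3/py trans).
Each arrangement has an internal mirror plane or centre of symmetry, so none is chiral.

0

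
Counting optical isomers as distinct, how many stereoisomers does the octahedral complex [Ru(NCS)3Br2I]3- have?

An octahedron has six vertices in three trans pairs; every non-trans pair is cis.
Working through the distinct placements yields 3 geometric isomers: NCS mer, Br trans; NCS mer, Br cis; NCS fac, Br cis.
Each arrangement has an internal mirror plane or centre of symmetry, so none is chiral.

3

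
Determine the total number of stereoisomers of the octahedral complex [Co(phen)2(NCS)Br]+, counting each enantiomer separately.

3

An octahedron has six vertices in three trans pairs; every non-trans pair is cis.
Each phen is bidentate and must span two cis positions.
There are 2 geometric isomers: NCS and Br mutually trans; NCS and Br mutually cis (chiral).
One of these lacks any improper symmetry element and so occurs as an enantiomeric pair, giving 2 + 1 = 3 stereoisomers in total.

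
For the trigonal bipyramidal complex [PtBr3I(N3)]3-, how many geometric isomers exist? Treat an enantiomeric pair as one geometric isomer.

4

In a trigonal bipyramid the two axial positions differ from the three equatorial ones.
There are 4 geometric isomers: I equatorial, N3 equatorial; I axial, N3 equatorial; I equatorial, N3 axial; I axial, N3 axial.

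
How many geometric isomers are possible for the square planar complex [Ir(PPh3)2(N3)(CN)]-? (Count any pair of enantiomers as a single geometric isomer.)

In a square planar complex each vertex has one trans partner and two cis neighbours.
The distinct arrangements are (2 in all): PPh3 cis; PPh3 trans.

2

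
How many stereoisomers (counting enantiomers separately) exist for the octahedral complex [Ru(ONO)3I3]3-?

2

An octahedron has six vertices in three trans pairs; every non-trans pair is cis.
Working through the distinct placements yields 2 geometric isomers: ONO mer; ONO fac.
Each arrangement has an internal mirror plane or centre of symmetry, so none is chiral.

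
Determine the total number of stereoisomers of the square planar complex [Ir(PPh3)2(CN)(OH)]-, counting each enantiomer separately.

2

Working through the distinct placements yields 2 geometric isomers: PPh3 cis; PPh3 trans.
Each arrangement has an internal mirror plane or centre of symmetry, so none is chiral.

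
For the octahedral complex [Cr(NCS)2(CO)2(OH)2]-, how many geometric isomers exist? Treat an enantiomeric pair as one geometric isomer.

5

The six octahedral sites form three mutually perpendicular trans pairs.
Working through the distinct placements yields 5 geometric isomers: NCS trans, CO trans, OH trans; NCS cis, CO trans, OH cis; NCS cis, CO cis, OH trans; NCS cis, CO cis, OH cis (chiral); NCS trans, CO cis, OH cis.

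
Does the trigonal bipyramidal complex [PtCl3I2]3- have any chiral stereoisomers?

Working through the distinct placements yields 3 geometric isomers: I both equatorial; I one axial, one equatorial; I both axial.
Each arrangement has an internal mirror plane or centre of symmetry, so none is chiral.

no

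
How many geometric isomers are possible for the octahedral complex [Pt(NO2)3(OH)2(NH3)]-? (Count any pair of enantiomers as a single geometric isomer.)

In an octahedral complex each vertex has one trans partner and four cis neighbours.
Systematic placement gives 3 geometric isomers: NO2 mer, OH trans; NO2 fac, OH cis; NO2 mer, OH cis.

3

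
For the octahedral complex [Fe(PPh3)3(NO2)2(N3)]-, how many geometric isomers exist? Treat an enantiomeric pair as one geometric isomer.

3

The six octahedral sites form three mutually perpendicular trans pairs.
The distinct arrangements are (3 in all): PPh3 mer, NO2 cis; PPh3 mer, NO2 trans; PPh3 fac, NO2 cis.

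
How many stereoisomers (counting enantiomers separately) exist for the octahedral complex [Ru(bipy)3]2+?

2

An octahedron has six vertices in three trans pairs; every non-trans pair is cis.
Each bipy is bidentate and must span two cis positions.
Only one geometric arrangement is possible; it has no improper symmetry element, so it exists as a pair of enantiomers (2 stereoisomers).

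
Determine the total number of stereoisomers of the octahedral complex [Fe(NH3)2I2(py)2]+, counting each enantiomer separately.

The six octahedral sites form three mutually perpendicular trans pairs.
Systematic placement gives 5 geometric isomers: NH3 trans, I trans, py trans; NH3 cis, I trans, py cis; NH3 cis, I cis, py trans; NH3 cis, I cis, py cis (chiral); NH3 trans, I cis, py cis.
One of these lacks any improper symmetry element and so occurs as an enantiomeric pair, giving 5 + 1 = 6 stereoisomers in total.

6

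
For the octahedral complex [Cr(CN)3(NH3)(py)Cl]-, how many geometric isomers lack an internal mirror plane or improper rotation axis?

1

Systematic placement gives 4 geometric isomers: CN mer (3 arrangements); CN fac (chiral).
One of these lacks any improper symmetry element and so occurs as an enantiomeric pair, giving 4 + 1 = 5 stereoisomers in total.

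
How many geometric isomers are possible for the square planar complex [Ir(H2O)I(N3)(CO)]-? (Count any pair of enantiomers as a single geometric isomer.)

In a square planar complex each vertex has one trans partner and two cis neighbours.
Working through the distinct placements yields 3 geometric isomers: (CO/I trans, H2O/N3 trans); (CO/N3 trans, H2O/I trans); (CO/H2O trans, I/N3 trans).

3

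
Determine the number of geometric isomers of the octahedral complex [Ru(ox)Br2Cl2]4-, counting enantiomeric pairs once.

3

Each ox is bidentate and must span two cis positions.
There are 3 geometric isomers: Br trans, Cl cis; Br cis, Cl cis (chiral); Br cis, Cl trans.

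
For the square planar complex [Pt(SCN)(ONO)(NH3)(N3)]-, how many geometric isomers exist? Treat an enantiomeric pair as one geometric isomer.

In a square planar complex each vertex has one trans partner and two cis neighbours.
The distinct arrangements are (3 in all): (N3/ONO trans, NH3/SCN trans); (N3/SCN trans, NH3/ONO trans); (N3/NH3 trans, ONO/SCN trans).

3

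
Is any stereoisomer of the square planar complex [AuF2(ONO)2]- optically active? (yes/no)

In a square planar complex each vertex has one trans partner and two cis neighbours.
Working through the distinct placements yields 2 geometric isomers: F cis; F trans.
Each arrangement has an internal mirror plane or centre of symmetry, so none is chiral.

no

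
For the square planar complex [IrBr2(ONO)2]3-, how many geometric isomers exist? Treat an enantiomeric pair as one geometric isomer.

2

In a square planar complex each vertex has one trans partner and two cis neighbours.
Working through the distinct placements yields 2 geometric isomers: Br cis; Br trans.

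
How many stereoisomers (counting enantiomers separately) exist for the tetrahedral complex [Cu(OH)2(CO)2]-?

1

Only one geometric arrangement is possible.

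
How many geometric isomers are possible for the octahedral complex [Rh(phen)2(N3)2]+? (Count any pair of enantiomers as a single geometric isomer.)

The six octahedral sites form three mutually perpendicular trans pairs.
Each phen is bidentate and must span two cis positions.
There are 2 geometric isomers: N3 trans; N3 cis (chiral).

2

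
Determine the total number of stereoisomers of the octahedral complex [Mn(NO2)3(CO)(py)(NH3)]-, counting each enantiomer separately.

5

An octahedron has six vertices in three trans pairs; every non-trans pair is cis.
There are 4 geometric isomers: NO2 mer (3 arrangements); NO2 fac (chiral).
One of these lacks any improper symmetry element and so occurs as an enantiomeric pair, giving 4 + 1 = 5 stereoisomers in total.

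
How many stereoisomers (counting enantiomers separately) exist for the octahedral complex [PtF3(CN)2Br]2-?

There are 3 geometric isomers: F mer, CN cis; F mer, CN trans; F fac, CN cis.
Each arrangement has an internal mirror plane or centre of symmetry, so none is chiral.

3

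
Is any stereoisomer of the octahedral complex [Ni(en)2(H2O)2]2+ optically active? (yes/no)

The six octahedral sites form three mutually perpendicular trans pairs.
Each en is bidentate and must span two cis positions.
Working through the distinct placements yields 2 geometric isomers: H2O trans; H2O cis (chiral).
One of these lacks any improper symmetry element and so occurs as an enantiomeric pair, giving 2 + 1 = 3 stereoisomers in total.

yes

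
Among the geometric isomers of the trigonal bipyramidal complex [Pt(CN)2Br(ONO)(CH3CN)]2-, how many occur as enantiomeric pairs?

3

In a trigonal bipyramid the two axial positions differ from the three equatorial ones.
Systematic enumeration (placing each ligand type in turn and discarding arrangements equivalent by rotation or reflection) gives 7 geometric isomers.
Of these, 3 lack any improper symmetry element and so occur as enantiomeric pairs, giving 7 + 3 = 10 stereoisomers in total.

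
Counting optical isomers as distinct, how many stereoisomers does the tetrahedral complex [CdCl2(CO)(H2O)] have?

1

Only one geometric arrangement is possible.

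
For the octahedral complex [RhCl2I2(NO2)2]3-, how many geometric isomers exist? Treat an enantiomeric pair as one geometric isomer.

The distinct arrangements are (5 in all): Cl trans, I trans, NO2 trans; Cl trans, I cis, NO2 cis; Cl cis, I cis, NO2 trans; Cl cis, I cis, NO2 cis (chiral); Cl cis, I trans, NO2 cis.

5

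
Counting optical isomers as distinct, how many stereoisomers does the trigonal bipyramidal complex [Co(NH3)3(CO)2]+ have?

3

In a trigonal bipyramid the two axial positions differ from the three equatorial ones.
Systematic placement gives 3 geometric isomers: CO both axial; CO one axial, one equatorial; CO both equatorial.
Each arrangement has an internal mirror plane or centre of symmetry, so none is chiral.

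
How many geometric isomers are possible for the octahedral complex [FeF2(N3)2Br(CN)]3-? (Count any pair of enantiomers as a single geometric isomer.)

In an octahedral complex each vertex has one trans partner and four cis neighbours.
Systematic placement gives 6 geometric isomers: F trans, N3 trans; F cis, N3 cis (3 arrangements, 2 chiral); F cis, N3 trans; F trans, N3 cis.

6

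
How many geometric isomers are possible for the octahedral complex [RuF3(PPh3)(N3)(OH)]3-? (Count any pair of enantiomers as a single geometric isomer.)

4

Systematic placement gives 4 geometric isomers: F mer (3 arrangements); F fac (chiral).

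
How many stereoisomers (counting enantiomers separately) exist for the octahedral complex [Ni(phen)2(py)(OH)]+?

An octahedron has six vertices in three trans pairs; every non-trans pair is cis.
Each phen is bidentate and must span two cis positions.
Working through the distinct placements yields 2 geometric isomers: py and OH mutually cis (chiral); py and OH mutually trans.
One of these lacks any improper symmetry element and so occurs as an enantiomeric pair, giving 2 + 1 = 3 stereoisomers in total.

3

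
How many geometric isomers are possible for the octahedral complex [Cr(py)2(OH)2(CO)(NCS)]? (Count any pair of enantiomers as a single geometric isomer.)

An octahedron has six vertices in three trans pairs; every non-trans pair is cis.
There are 6 geometric isomers: py trans, OH trans; py cis, OH cis (3 arrangements, 2 chiral); py trans, OH cis; py cis, OH trans.

6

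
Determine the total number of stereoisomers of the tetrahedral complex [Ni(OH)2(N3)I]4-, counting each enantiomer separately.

1

In a tetrahedral complex all four positions are equivalent and every pair of ligands is adjacent — there is no cis/trans distinction.
Only one geometric arrangement is possible.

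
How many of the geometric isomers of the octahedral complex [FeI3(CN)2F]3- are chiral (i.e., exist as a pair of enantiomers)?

0

The six octahedral sites form three mutually perpendicular trans pairs.
There are 3 geometric isomers: I mer, CN trans; I mer, CN cis; I fac, CN cis.
Each arrangement has an internal mirror plane or centre of symmetry, so none is chiral.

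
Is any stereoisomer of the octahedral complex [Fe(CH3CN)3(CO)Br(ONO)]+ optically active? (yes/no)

yes

The distinct arrangements are (4 in all): CH3CN mer (3 arrangements); CH3CN fac (chiral).
One of these lacks any improper symmetry element and so occurs as an enantiomeric pair, giving 4 + 1 = 5 stereoisomers in total.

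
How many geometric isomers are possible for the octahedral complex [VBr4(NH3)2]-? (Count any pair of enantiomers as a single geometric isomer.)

An octahedron has six vertices in three trans pairs; every non-trans pair is cis.
The distinct arrangements are (2 in all): NH3 trans; NH3 cis.

2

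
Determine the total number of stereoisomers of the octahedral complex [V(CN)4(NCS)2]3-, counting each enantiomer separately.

2

Working through the distinct placements yields 2 geometric isomers: NCS trans; NCS cis.
Each arrangement has an internal mirror plane or centre of symmetry, so none is chiral.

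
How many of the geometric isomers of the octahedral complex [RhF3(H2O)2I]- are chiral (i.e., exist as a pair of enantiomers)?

0

The six octahedral sites form three mutually perpendicular trans pairs.
Working through the distinct placements yields 3 geometric isomers: F mer, H2O cis; F mer, H2O trans; F fac, H2O cis.
Each arrangement has an internal mirror plane or centre of symmetry, so none is chiral.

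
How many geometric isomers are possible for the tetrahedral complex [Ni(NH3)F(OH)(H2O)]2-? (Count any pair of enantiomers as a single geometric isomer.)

1

All four vertices of a tetrahedron are equivalent and mutually adjacent, so cis/trans isomerism cannot arise.
Only one geometric arrangement is possible; it has no improper symmetry element, so it exists as a pair of enantiomers (2 stereoisomers).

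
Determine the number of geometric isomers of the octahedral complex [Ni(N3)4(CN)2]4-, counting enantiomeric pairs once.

In an octahedral complex each vertex has one trans partner and four cis neighbours.
There are 2 geometric isomers: CN trans; CN cis.

2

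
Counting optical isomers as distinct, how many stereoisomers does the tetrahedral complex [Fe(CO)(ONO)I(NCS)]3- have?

Only one geometric arrangement is possible; it has no improper symmetry element, so it exists as a pair of enantiomers (2 stereoisomers).

2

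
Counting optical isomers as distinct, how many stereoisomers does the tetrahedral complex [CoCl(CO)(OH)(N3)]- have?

In a tetrahedral complex all four positions are equivalent and every pair of ligands is adjacent — there is no cis/trans distinction.
Only one geometric arrangement is possible; it has no improper symmetry element, so it exists as a pair of enantiomers (2 stereoisomers).

2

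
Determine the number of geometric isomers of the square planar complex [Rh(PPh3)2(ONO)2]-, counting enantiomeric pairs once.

In a square planar complex each vertex has one trans partner and two cis neighbours.
The distinct arrangements are (2 in all): PPh3 cis; PPh3 trans.

2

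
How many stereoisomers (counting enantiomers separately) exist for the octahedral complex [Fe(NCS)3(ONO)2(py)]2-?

In an octahedral complex each vertex has one trans partner and four cis neighbours.
Working through the distinct placements yields 3 geometric isomers: NCS mer, ONO cis; NCS mer, ONO trans; NCS fac, ONO cis.
Each arrangement has an internal mirror plane or centre of symmetry, so none is chiral.

3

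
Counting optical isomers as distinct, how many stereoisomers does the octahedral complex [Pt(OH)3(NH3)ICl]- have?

The six octahedral sites form three mutually perpendicular trans pairs.
There are 4 geometric isomers: OH mer (3 arrangements); OH fac (chiral).
One of these lacks any improper symmetry element and so occurs as an enantiomeric pair, giving 4 + 1 = 5 stereoisomers in total.

5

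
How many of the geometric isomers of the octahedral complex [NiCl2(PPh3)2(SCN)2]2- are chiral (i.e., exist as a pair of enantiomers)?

1

Working through the distinct placements yields 5 geometric isomers: Cl trans, PPh3 trans, SCN trans; Cl trans, PPh3 cis, SCN cis; Cl cis, PPh3 cis, SCN trans; Cl cis, PPh3 cis, SCN cis (chiral); Cl cis, PPh3 trans, SCN cis.
One of these lacks any improper symmetry element and so occurs as an enantiomeric pair, giving 5 + 1 = 6 stereoisomers in total.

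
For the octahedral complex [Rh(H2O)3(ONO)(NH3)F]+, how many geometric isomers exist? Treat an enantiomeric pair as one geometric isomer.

Working through the distinct placements yields 4 geometric isomers: H2O mer (3 arrangements); H2O fac (chiral).

4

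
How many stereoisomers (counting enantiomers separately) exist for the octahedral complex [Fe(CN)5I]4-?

1

In an octahedral complex each vertex has one trans partner and four cis neighbours.
Only one geometric arrangement is possible.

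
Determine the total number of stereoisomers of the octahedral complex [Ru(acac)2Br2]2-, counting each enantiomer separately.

3

Each acac is bidentate and must span two cis positions.
Working through the distinct placements yields 2 geometric isomers: Br trans; Br cis (chiral).
One of these lacks any improper symmetry element and so occurs as an enantiomeric pair, giving 2 + 1 = 3 stereoisomers in total.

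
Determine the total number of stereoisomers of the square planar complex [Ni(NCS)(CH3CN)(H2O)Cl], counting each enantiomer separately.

3

Systematic placement gives 3 geometric isomers: (CH3CN/H2O trans, Cl/NCS trans); (CH3CN/NCS trans, Cl/H2O trans); (CH3CN/Cl trans, H2O/NCS trans).
Each arrangement has an internal mirror plane or centre of symmetry, so none is chiral.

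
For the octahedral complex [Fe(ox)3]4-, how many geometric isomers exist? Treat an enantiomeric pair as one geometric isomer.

1

Each ox is bidentate and must span two cis positions.
Only one geometric arrangement is possible; it has no improper symmetry element, so it exists as a pair of enantiomers (2 stereoisomers).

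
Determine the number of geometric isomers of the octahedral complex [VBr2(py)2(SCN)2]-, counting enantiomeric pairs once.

Systematic placement gives 5 geometric isomers: Br trans, py trans, SCN trans; Br trans, py cis, SCN cis; Br cis, py trans, SCN cis; Br cis, py cis, SCN cis (chiral); Br cis, py cis, SCN trans.

5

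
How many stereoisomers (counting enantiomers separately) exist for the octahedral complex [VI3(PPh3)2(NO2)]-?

In an octahedral complex each vertex has one trans partner and four cis neighbours.
Systematic placement gives 3 geometric isomers: I mer, PPh3 trans; I mer, PPh3 cis; I fac, PPh3 cis.
Each arrangement has an internal mirror plane or centre of symmetry, so none is chiral.

3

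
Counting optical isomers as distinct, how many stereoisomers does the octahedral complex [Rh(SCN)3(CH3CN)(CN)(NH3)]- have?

An octahedron has six vertices in three trans pairs; every non-trans pair is cis.
The distinct arrangements are (4 in all): SCN mer (3 arrangements); SCN fac (chiral).
One of these lacks any improper symmetry element and so occurs as an enantiomeric pair, giving 4 + 1 = 5 stereoisomers in total.

5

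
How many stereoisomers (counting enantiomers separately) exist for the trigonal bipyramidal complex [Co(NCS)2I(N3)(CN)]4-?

A trigonal bipyramid has two axial and three equatorial sites, which are chemically inequivalent.
Exhaustive case analysis gives 7 geometric isomers.
Of these, 3 lack any improper symmetry element and so occur as enantiomeric pairs, giving 7 + 3 = 10 stereoisomers in total.

10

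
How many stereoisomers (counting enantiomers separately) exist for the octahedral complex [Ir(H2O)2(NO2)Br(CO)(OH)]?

15

Placing the ligands in turn and identifying arrangements related by rotation or reflection leaves 9 distinct geometric isomers.
Of these, 6 lack any improper symmetry element and so occur as enantiomeric pairs, giving 9 + 6 = 15 stereoisomers in total.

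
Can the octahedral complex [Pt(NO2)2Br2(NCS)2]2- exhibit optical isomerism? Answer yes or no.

In an octahedral complex each vertex has one trans partner and four cis neighbours.
Systematic placement gives 5 geometric isomers: NO2 trans, Br trans, NCS trans; NO2 cis, Br trans, NCS cis; NO2 trans, Br cis, NCS cis; NO2 cis, Br cis, NCS cis (chiral); NO2 cis, Br cis, NCS trans.
One of these lacks any improper symmetry element and so occurs as an enantiomeric pair, giving 5 + 1 = 6 stereoisomers in total.

yes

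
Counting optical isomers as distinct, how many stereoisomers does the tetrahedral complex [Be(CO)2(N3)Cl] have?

All four vertices of a tetrahedron are equivalent and mutually adjacent, so cis/trans isomerism cannot arise.
Only one geometric arrangement is possible.

1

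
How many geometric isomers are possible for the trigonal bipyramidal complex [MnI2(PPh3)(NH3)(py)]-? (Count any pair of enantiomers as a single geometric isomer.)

In a trigonal bipyramid the two axial positions differ from the three equatorial ones.
Exhaustive case analysis gives 7 geometric isomers.

7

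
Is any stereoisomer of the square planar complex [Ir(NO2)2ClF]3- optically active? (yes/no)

no

A square has two trans pairs of vertices; adjacent vertices are cis.
Systematic placement gives 2 geometric isomers: NO2 cis; NO2 trans.
Each arrangement has an internal mirror plane or centre of symmetry, so none is chiral.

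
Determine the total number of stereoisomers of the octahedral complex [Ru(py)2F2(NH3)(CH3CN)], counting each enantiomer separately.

8

In an octahedral complex each vertex has one trans partner and four cis neighbours.
Systematic placement gives 6 geometric isomers: py trans, F cis; py cis, F cis (3 arrangements, 2 chiral); py trans, F trans; py cis, F trans.
Of these, 2 lack any improper symmetry element and so occur as enantiomeric pairs, giving 6 + 2 = 8 stereoisomers in total.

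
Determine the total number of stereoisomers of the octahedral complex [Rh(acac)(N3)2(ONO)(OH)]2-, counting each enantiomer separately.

6

An octahedron has six vertices in three trans pairs; every non-trans pair is cis.
Each acac is bidentate and must span two cis positions.
Working through the distinct placements yields 4 geometric isomers: N3 trans; N3 cis (3 arrangements, 2 chiral).
Of these, 2 lack any improper symmetry element and so occur as enantiomeric pairs, giving 4 + 2 = 6 stereoisomers in total.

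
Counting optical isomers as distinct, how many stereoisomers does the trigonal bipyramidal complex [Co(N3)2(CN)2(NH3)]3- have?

In a trigonal bipyramid the two axial positions differ from the three equatorial ones.
Systematic enumeration (placing each ligand type in turn and discarding arrangements equivalent by rotation or reflection) gives 5 geometric isomers.
One of these lacks any improper symmetry element and so occurs as an enantiomeric pair, giving 5 + 1 = 6 stereoisomers in total.

6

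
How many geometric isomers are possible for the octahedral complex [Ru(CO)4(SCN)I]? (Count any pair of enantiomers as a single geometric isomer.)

In an octahedral complex each vertex has one trans partner and four cis neighbours.
The distinct arrangements are (2 in all): SCN and I mutually trans; SCN and I mutually cis.

2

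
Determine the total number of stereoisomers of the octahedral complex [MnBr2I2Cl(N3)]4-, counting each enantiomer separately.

8

An octahedron has six vertices in three trans pairs; every non-trans pair is cis.
Systematic placement gives 6 geometric isomers: Br trans, I cis; Br trans, I trans; Br cis, I cis (3 arrangements, 2 chiral); Br cis, I trans.
Of these, 2 lack any improper symmetry element and so occur as enantiomeric pairs, giving 6 + 2 = 8 stereoisomers in total.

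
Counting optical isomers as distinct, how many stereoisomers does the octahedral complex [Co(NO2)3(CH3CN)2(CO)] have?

The six octahedral sites form three mutually perpendicular trans pairs.
There are 3 geometric isomers: NO2 mer, CH3CN trans; NO2 mer, CH3CN cis; NO2 fac, CH3CN cis.
Each arrangement has an internal mirror plane or centre of symmetry, so none is chiral.

3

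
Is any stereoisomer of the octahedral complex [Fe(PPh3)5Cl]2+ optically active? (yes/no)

An octahedron has six vertices in three trans pairs; every non-trans pair is cis.
Only one geometric arrangement is possible.

no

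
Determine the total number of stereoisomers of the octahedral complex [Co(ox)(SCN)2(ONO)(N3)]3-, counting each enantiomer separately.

6

Each ox is bidentate and must span two cis positions.
The distinct arrangements are (4 in all): SCN cis (3 arrangements, 2 chiral); SCN trans.
Of these, 2 lack any improper symmetry element and so occur as enantiomeric pairs, giving 4 + 2 = 6 stereoisomers in total.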